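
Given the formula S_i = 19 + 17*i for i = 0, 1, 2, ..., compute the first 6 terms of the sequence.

This is an arithmetic sequence.
i=0: S_0 = 19 + 17*0 = 19
i=1: S_1 = 19 + 17*1 = 36
i=2: S_2 = 19 + 17*2 = 53
i=3: S_3 = 19 + 17*3 = 70
i=4: S_4 = 19 + 17*4 = 87
i=5: S_5 = 19 + 17*5 = 104
The first 6 terms are: [19, 36, 53, 70, 87, 104]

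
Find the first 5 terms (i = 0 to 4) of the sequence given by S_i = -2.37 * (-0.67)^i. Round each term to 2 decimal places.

This is a geometric sequence.
i=0: S_0 = -2.37 * (-0.67)^0 = -2.37
i=1: S_1 = -2.37 * (-0.67)^1 ≈ 1.59
i=2: S_2 = -2.37 * (-0.67)^2 ≈ -1.06
i=3: S_3 = -2.37 * (-0.67)^3 ≈ 0.71
i=4: S_4 = -2.37 * (-0.67)^4 ≈ -0.48
The first 5 terms are: [-2.37, 1.59, -1.06, 0.71, -0.48]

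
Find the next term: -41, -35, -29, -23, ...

Differences: -35 - -41 = 6
This is an arithmetic sequence with common difference d = 6.
Next term = -23 + 6 = -17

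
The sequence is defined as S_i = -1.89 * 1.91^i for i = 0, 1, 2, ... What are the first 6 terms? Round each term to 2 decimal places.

This is a geometric sequence.
i=0: S_0 = -1.89 * 1.91^0 = -1.89
i=1: S_1 = -1.89 * 1.91^1 ≈ -3.61
i=2: S_2 = -1.89 * 1.91^2 ≈ -6.89
i=3: S_3 = -1.89 * 1.91^3 ≈ -13.17
i=4: S_4 = -1.89 * 1.91^4 ≈ -25.15
i=5: S_5 = -1.89 * 1.91^5 ≈ -48.04
The first 6 terms are: [-1.89, -3.61, -6.89, -13.17, -25.15, -48.04]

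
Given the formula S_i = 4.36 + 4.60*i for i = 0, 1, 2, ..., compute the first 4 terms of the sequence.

This is an arithmetic sequence.
i=0: S_0 = 4.36 + 4.6*0 = 4.36
i=1: S_1 = 4.36 + 4.6*1 = 8.96
i=2: S_2 = 4.36 + 4.6*2 = 13.56
i=3: S_3 = 4.36 + 4.6*3 = 18.16
The first 4 terms are: [4.36, 8.96, 13.56, 18.16]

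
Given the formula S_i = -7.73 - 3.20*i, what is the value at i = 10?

S_10 = -7.73 + -3.2*10 = -7.73 + -32.0 = -39.73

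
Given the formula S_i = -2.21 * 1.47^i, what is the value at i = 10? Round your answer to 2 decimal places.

S_10 = -2.21 * 1.47^10 ≈ -2.21 * 47.1165 ≈ -104.13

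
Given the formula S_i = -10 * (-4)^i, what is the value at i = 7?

S_7 = -10 * (-4)^7 = -10 * -16384 = 163840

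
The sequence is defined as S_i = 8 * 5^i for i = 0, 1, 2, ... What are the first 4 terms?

This is a geometric sequence.
i=0: S_0 = 8 * 5^0 = 8
i=1: S_1 = 8 * 5^1 = 40
i=2: S_2 = 8 * 5^2 = 200
i=3: S_3 = 8 * 5^3 = 1000
The first 4 terms are: [8, 40, 200, 1000]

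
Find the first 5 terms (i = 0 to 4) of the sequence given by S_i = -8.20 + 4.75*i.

This is an arithmetic sequence.
i=0: S_0 = -8.2 + 4.75*0 = -8.2
i=1: S_1 = -8.2 + 4.75*1 = -3.45
i=2: S_2 = -8.2 + 4.75*2 = 1.3
i=3: S_3 = -8.2 + 4.75*3 = 6.05
i=4: S_4 = -8.2 + 4.75*4 = 10.8
The first 5 terms are: [-8.2, -3.45, 1.3, 6.05, 10.8]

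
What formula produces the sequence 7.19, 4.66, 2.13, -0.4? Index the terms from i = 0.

Check differences: 4.66 - 7.19 = -2.53
2.13 - 4.66 = -2.53
Common difference d = -2.53.
First term a = 7.19.
Formula: S_i = 7.19 - 2.53*i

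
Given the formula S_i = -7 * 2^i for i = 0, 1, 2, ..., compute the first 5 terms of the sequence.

This is a geometric sequence.
i=0: S_0 = -7 * 2^0 = -7
i=1: S_1 = -7 * 2^1 = -14
i=2: S_2 = -7 * 2^2 = -28
i=3: S_3 = -7 * 2^3 = -56
i=4: S_4 = -7 * 2^4 = -112
The first 5 terms are: [-7, -14, -28, -56, -112]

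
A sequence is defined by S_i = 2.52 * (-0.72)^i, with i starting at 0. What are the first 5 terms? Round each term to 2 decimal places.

This is a geometric sequence.
i=0: S_0 = 2.52 * (-0.72)^0 = 2.52
i=1: S_1 = 2.52 * (-0.72)^1 ≈ -1.81
i=2: S_2 = 2.52 * (-0.72)^2 ≈ 1.31
i=3: S_3 = 2.52 * (-0.72)^3 ≈ -0.94
i=4: S_4 = 2.52 * (-0.72)^4 ≈ 0.68
The first 5 terms are: [2.52, -1.81, 1.31, -0.94, 0.68]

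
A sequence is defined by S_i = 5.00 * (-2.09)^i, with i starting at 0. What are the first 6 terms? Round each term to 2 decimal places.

This is a geometric sequence.
i=0: S_0 = 5.0 * (-2.09)^0 = 5.0
i=1: S_1 = 5.0 * (-2.09)^1 = -10.45
i=2: S_2 = 5.0 * (-2.09)^2 ≈ 21.84
i=3: S_3 = 5.0 * (-2.09)^3 ≈ -45.65
i=4: S_4 = 5.0 * (-2.09)^4 ≈ 95.4
i=5: S_5 = 5.0 * (-2.09)^5 ≈ -199.39
The first 6 terms are: [5.0, -10.45, 21.84, -45.65, 95.4, -199.39]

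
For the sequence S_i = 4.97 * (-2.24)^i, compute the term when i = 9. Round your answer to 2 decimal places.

S_9 = 4.97 * (-2.24)^9 ≈ 4.97 * -1419.8163 ≈ -7056.49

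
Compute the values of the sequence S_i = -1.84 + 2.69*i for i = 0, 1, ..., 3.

This is an arithmetic sequence.
i=0: S_0 = -1.84 + 2.69*0 = -1.84
i=1: S_1 = -1.84 + 2.69*1 = 0.85
i=2: S_2 = -1.84 + 2.69*2 = 3.54
i=3: S_3 = -1.84 + 2.69*3 = 6.23
The first 4 terms are: [-1.84, 0.85, 3.54, 6.23]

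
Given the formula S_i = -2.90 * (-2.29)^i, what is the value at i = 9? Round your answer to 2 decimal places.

S_9 = -2.9 * (-2.29)^9 ≈ -2.9 * -1731.8862 ≈ 5022.47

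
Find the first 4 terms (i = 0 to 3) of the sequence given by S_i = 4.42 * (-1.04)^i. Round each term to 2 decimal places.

This is a geometric sequence.
i=0: S_0 = 4.42 * (-1.04)^0 = 4.42
i=1: S_1 = 4.42 * (-1.04)^1 ≈ -4.6
i=2: S_2 = 4.42 * (-1.04)^2 ≈ 4.78
i=3: S_3 = 4.42 * (-1.04)^3 ≈ -4.97
The first 4 terms are: [4.42, -4.6, 4.78, -4.97]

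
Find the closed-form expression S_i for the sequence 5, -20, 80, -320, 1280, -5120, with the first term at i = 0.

Check ratios: -20 / 5 = -4.0
Common ratio r = -4.
First term a = 5.
Formula: S_i = 5 * (-4)^i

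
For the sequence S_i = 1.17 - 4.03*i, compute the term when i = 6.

S_6 = 1.17 + -4.03*6 = 1.17 + -24.18 = -23.01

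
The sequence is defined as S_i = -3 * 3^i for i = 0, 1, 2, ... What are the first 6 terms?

This is a geometric sequence.
i=0: S_0 = -3 * 3^0 = -3
i=1: S_1 = -3 * 3^1 = -9
i=2: S_2 = -3 * 3^2 = -27
i=3: S_3 = -3 * 3^3 = -81
i=4: S_4 = -3 * 3^4 = -243
i=5: S_5 = -3 * 3^5 = -729
The first 6 terms are: [-3, -9, -27, -81, -243, -729]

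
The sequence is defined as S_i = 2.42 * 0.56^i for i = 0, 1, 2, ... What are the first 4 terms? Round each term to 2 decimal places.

This is a geometric sequence.
i=0: S_0 = 2.42 * 0.56^0 = 2.42
i=1: S_1 = 2.42 * 0.56^1 ≈ 1.36
i=2: S_2 = 2.42 * 0.56^2 ≈ 0.76
i=3: S_3 = 2.42 * 0.56^3 ≈ 0.42
The first 4 terms are: [2.42, 1.36, 0.76, 0.42]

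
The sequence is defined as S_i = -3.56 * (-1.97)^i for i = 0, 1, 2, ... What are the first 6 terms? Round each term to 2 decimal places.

This is a geometric sequence.
i=0: S_0 = -3.56 * (-1.97)^0 = -3.56
i=1: S_1 = -3.56 * (-1.97)^1 ≈ 7.01
i=2: S_2 = -3.56 * (-1.97)^2 ≈ -13.82
i=3: S_3 = -3.56 * (-1.97)^3 ≈ 27.22
i=4: S_4 = -3.56 * (-1.97)^4 ≈ -53.62
i=5: S_5 = -3.56 * (-1.97)^5 ≈ 105.63
The first 6 terms are: [-3.56, 7.01, -13.82, 27.22, -53.62, 105.63]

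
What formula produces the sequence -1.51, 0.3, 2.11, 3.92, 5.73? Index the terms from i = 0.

Check differences: 0.3 - -1.51 = 1.81
2.11 - 0.3 = 1.81
Common difference d = 1.81.
First term a = -1.51.
Formula: S_i = -1.51 + 1.81*i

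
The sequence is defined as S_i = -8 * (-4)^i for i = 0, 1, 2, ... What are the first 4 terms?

This is a geometric sequence.
i=0: S_0 = -8 * (-4)^0 = -8
i=1: S_1 = -8 * (-4)^1 = 32
i=2: S_2 = -8 * (-4)^2 = -128
i=3: S_3 = -8 * (-4)^3 = 512
The first 4 terms are: [-8, 32, -128, 512]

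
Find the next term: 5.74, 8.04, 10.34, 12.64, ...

Differences: 8.04 - 5.74 = 2.3
This is an arithmetic sequence with common difference d = 2.3.
Next term = 12.64 + 2.3 = 14.94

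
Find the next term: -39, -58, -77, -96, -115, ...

Differences: -58 - -39 = -19
This is an arithmetic sequence with common difference d = -19.
Next term = -115 + -19 = -134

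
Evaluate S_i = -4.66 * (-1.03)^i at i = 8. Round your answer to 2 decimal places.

S_8 = -4.66 * (-1.03)^8 ≈ -4.66 * 1.2668 ≈ -5.9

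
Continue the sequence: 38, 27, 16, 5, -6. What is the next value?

Differences: 27 - 38 = -11
This is an arithmetic sequence with common difference d = -11.
Next term = -6 + -11 = -17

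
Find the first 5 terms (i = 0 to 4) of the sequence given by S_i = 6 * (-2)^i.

This is a geometric sequence.
i=0: S_0 = 6 * (-2)^0 = 6
i=1: S_1 = 6 * (-2)^1 = -12
i=2: S_2 = 6 * (-2)^2 = 24
i=3: S_3 = 6 * (-2)^3 = -48
i=4: S_4 = 6 * (-2)^4 = 96
The first 5 terms are: [6, -12, 24, -48, 96]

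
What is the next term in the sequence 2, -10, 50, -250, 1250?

Ratios: -10 / 2 = -5.0
This is a geometric sequence with common ratio r = -5.
Next term = 1250 * -5 = -6250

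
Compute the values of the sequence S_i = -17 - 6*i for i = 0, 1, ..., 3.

This is an arithmetic sequence.
i=0: S_0 = -17 + -6*0 = -17
i=1: S_1 = -17 + -6*1 = -23
i=2: S_2 = -17 + -6*2 = -29
i=3: S_3 = -17 + -6*3 = -35
The first 4 terms are: [-17, -23, -29, -35]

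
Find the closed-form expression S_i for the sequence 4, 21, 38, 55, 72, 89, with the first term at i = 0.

Check differences: 21 - 4 = 17
38 - 21 = 17
Common difference d = 17.
First term a = 4.
Formula: S_i = 4 + 17*i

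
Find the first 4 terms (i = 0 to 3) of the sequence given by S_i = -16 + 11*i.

This is an arithmetic sequence.
i=0: S_0 = -16 + 11*0 = -16
i=1: S_1 = -16 + 11*1 = -5
i=2: S_2 = -16 + 11*2 = 6
i=3: S_3 = -16 + 11*3 = 17
The first 4 terms are: [-16, -5, 6, 17]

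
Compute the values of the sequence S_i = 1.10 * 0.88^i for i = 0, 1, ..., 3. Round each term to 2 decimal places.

This is a geometric sequence.
i=0: S_0 = 1.1 * 0.88^0 = 1.1
i=1: S_1 = 1.1 * 0.88^1 ≈ 0.97
i=2: S_2 = 1.1 * 0.88^2 ≈ 0.85
i=3: S_3 = 1.1 * 0.88^3 ≈ 0.75
The first 4 terms are: [1.1, 0.97, 0.85, 0.75]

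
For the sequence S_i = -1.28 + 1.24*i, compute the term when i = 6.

S_6 = -1.28 + 1.24*6 = -1.28 + 7.44 = 6.16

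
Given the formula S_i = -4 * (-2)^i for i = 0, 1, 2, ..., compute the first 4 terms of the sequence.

This is a geometric sequence.
i=0: S_0 = -4 * (-2)^0 = -4
i=1: S_1 = -4 * (-2)^1 = 8
i=2: S_2 = -4 * (-2)^2 = -16
i=3: S_3 = -4 * (-2)^3 = 32
The first 4 terms are: [-4, 8, -16, 32]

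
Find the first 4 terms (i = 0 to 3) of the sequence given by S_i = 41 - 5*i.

This is an arithmetic sequence.
i=0: S_0 = 41 + -5*0 = 41
i=1: S_1 = 41 + -5*1 = 36
i=2: S_2 = 41 + -5*2 = 31
i=3: S_3 = 41 + -5*3 = 26
The first 4 terms are: [41, 36, 31, 26]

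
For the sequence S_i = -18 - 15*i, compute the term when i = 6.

S_6 = -18 + -15*6 = -18 + -90 = -108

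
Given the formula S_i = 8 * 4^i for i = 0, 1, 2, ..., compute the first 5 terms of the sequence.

This is a geometric sequence.
i=0: S_0 = 8 * 4^0 = 8
i=1: S_1 = 8 * 4^1 = 32
i=2: S_2 = 8 * 4^2 = 128
i=3: S_3 = 8 * 4^3 = 512
i=4: S_4 = 8 * 4^4 = 2048
The first 5 terms are: [8, 32, 128, 512, 2048]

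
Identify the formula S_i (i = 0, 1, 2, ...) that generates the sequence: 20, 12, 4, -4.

Check differences: 12 - 20 = -8
4 - 12 = -8
Common difference d = -8.
First term a = 20.
Formula: S_i = 20 - 8*i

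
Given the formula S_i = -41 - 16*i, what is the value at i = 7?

S_7 = -41 + -16*7 = -41 + -112 = -153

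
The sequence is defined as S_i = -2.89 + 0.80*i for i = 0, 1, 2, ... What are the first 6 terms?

This is an arithmetic sequence.
i=0: S_0 = -2.89 + 0.8*0 = -2.89
i=1: S_1 = -2.89 + 0.8*1 = -2.09
i=2: S_2 = -2.89 + 0.8*2 = -1.29
i=3: S_3 = -2.89 + 0.8*3 = -0.49
i=4: S_4 = -2.89 + 0.8*4 = 0.31
i=5: S_5 = -2.89 + 0.8*5 = 1.11
The first 6 terms are: [-2.89, -2.09, -1.29, -0.49, 0.31, 1.11]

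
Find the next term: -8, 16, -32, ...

Ratios: 16 / -8 = -2.0
This is a geometric sequence with common ratio r = -2.
Next term = -32 * -2 = 64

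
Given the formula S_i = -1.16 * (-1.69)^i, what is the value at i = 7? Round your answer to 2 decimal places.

S_7 = -1.16 * (-1.69)^7 ≈ -1.16 * -39.3738 ≈ 45.67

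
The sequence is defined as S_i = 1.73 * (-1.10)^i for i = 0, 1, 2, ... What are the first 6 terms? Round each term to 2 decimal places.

This is a geometric sequence.
i=0: S_0 = 1.73 * (-1.1)^0 = 1.73
i=1: S_1 = 1.73 * (-1.1)^1 ≈ -1.9
i=2: S_2 = 1.73 * (-1.1)^2 ≈ 2.09
i=3: S_3 = 1.73 * (-1.1)^3 ≈ -2.3
i=4: S_4 = 1.73 * (-1.1)^4 ≈ 2.53
i=5: S_5 = 1.73 * (-1.1)^5 ≈ -2.79
The first 6 terms are: [1.73, -1.9, 2.09, -2.3, 2.53, -2.79]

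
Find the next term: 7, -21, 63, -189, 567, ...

Ratios: -21 / 7 = -3.0
This is a geometric sequence with common ratio r = -3.
Next term = 567 * -3 = -1701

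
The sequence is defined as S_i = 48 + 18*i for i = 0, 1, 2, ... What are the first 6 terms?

This is an arithmetic sequence.
i=0: S_0 = 48 + 18*0 = 48
i=1: S_1 = 48 + 18*1 = 66
i=2: S_2 = 48 + 18*2 = 84
i=3: S_3 = 48 + 18*3 = 102
i=4: S_4 = 48 + 18*4 = 120
i=5: S_5 = 48 + 18*5 = 138
The first 6 terms are: [48, 66, 84, 102, 120, 138]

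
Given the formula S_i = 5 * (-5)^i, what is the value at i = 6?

S_6 = 5 * (-5)^6 = 5 * 15625 = 78125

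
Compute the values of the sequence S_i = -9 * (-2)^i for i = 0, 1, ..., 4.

This is a geometric sequence.
i=0: S_0 = -9 * (-2)^0 = -9
i=1: S_1 = -9 * (-2)^1 = 18
i=2: S_2 = -9 * (-2)^2 = -36
i=3: S_3 = -9 * (-2)^3 = 72
i=4: S_4 = -9 * (-2)^4 = -144
The first 5 terms are: [-9, 18, -36, 72, -144]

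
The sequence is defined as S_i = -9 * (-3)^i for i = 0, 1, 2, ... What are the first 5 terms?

This is a geometric sequence.
i=0: S_0 = -9 * (-3)^0 = -9
i=1: S_1 = -9 * (-3)^1 = 27
i=2: S_2 = -9 * (-3)^2 = -81
i=3: S_3 = -9 * (-3)^3 = 243
i=4: S_4 = -9 * (-3)^4 = -729
The first 5 terms are: [-9, 27, -81, 243, -729]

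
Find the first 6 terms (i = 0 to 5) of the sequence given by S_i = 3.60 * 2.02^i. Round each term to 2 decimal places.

This is a geometric sequence.
i=0: S_0 = 3.6 * 2.02^0 = 3.6
i=1: S_1 = 3.6 * 2.02^1 ≈ 7.27
i=2: S_2 = 3.6 * 2.02^2 ≈ 14.69
i=3: S_3 = 3.6 * 2.02^3 ≈ 29.67
i=4: S_4 = 3.6 * 2.02^4 ≈ 59.94
i=5: S_5 = 3.6 * 2.02^5 ≈ 121.08
The first 6 terms are: [3.6, 7.27, 14.69, 29.67, 59.94, 121.08]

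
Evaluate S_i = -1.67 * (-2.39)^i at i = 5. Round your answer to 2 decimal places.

S_5 = -1.67 * (-2.39)^5 ≈ -1.67 * -77.9811 ≈ 130.23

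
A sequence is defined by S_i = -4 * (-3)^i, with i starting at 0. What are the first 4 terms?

This is a geometric sequence.
i=0: S_0 = -4 * (-3)^0 = -4
i=1: S_1 = -4 * (-3)^1 = 12
i=2: S_2 = -4 * (-3)^2 = -36
i=3: S_3 = -4 * (-3)^3 = 108
The first 4 terms are: [-4, 12, -36, 108]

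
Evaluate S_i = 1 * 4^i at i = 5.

S_5 = 1 * 4^5 = 1 * 1024 = 1024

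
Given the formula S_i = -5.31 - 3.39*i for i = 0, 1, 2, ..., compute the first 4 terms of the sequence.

This is an arithmetic sequence.
i=0: S_0 = -5.31 + -3.39*0 = -5.31
i=1: S_1 = -5.31 + -3.39*1 = -8.7
i=2: S_2 = -5.31 + -3.39*2 = -12.09
i=3: S_3 = -5.31 + -3.39*3 = -15.48
The first 4 terms are: [-5.31, -8.7, -12.09, -15.48]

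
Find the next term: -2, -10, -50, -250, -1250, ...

Ratios: -10 / -2 = 5.0
This is a geometric sequence with common ratio r = 5.
Next term = -1250 * 5 = -6250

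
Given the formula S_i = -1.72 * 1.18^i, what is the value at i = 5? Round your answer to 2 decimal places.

S_5 = -1.72 * 1.18^5 ≈ -1.72 * 2.28776 ≈ -3.93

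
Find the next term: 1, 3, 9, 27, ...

Ratios: 3 / 1 = 3.0
This is a geometric sequence with common ratio r = 3.
Next term = 27 * 3 = 81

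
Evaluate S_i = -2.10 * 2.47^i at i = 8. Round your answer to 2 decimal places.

S_8 = -2.1 * 2.47^8 ≈ -2.1 * 1385.4014 ≈ -2909.34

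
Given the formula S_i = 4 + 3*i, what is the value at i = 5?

S_5 = 4 + 3*5 = 4 + 15 = 19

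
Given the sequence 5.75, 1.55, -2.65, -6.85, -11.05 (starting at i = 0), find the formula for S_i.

Check differences: 1.55 - 5.75 = -4.2
-2.65 - 1.55 = -4.2
Common difference d = -4.2.
First term a = 5.75.
Formula: S_i = 5.75 - 4.20*i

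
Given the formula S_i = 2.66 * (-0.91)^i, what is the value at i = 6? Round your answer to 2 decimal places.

S_6 = 2.66 * (-0.91)^6 ≈ 2.66 * 0.5679 ≈ 1.51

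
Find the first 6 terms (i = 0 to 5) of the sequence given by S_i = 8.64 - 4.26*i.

This is an arithmetic sequence.
i=0: S_0 = 8.64 + -4.26*0 = 8.64
i=1: S_1 = 8.64 + -4.26*1 = 4.38
i=2: S_2 = 8.64 + -4.26*2 = 0.12
i=3: S_3 = 8.64 + -4.26*3 = -4.14
i=4: S_4 = 8.64 + -4.26*4 = -8.4
i=5: S_5 = 8.64 + -4.26*5 = -12.66
The first 6 terms are: [8.64, 4.38, 0.12, -4.14, -8.4, -12.66]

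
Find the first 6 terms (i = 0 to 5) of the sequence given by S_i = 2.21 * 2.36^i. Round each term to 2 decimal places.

This is a geometric sequence.
i=0: S_0 = 2.21 * 2.36^0 = 2.21
i=1: S_1 = 2.21 * 2.36^1 ≈ 5.22
i=2: S_2 = 2.21 * 2.36^2 ≈ 12.31
i=3: S_3 = 2.21 * 2.36^3 ≈ 29.05
i=4: S_4 = 2.21 * 2.36^4 ≈ 68.56
i=5: S_5 = 2.21 * 2.36^5 ≈ 161.79
The first 6 terms are: [2.21, 5.22, 12.31, 29.05, 68.56, 161.79]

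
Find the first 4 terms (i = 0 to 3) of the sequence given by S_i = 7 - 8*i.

This is an arithmetic sequence.
i=0: S_0 = 7 + -8*0 = 7
i=1: S_1 = 7 + -8*1 = -1
i=2: S_2 = 7 + -8*2 = -9
i=3: S_3 = 7 + -8*3 = -17
The first 4 terms are: [7, -1, -9, -17]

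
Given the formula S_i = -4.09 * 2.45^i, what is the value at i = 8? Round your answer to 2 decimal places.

S_8 = -4.09 * 2.45^8 ≈ -4.09 * 1298.1614 ≈ -5309.48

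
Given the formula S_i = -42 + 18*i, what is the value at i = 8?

S_8 = -42 + 18*8 = -42 + 144 = 102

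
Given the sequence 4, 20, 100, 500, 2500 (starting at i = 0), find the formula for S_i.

Check ratios: 20 / 4 = 5.0
Common ratio r = 5.
First term a = 4.
Formula: S_i = 4 * 5^i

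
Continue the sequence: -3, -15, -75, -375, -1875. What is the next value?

Ratios: -15 / -3 = 5.0
This is a geometric sequence with common ratio r = 5.
Next term = -1875 * 5 = -9375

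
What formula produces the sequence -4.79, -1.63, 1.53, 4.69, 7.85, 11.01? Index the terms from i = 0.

Check differences: -1.63 - -4.79 = 3.16
1.53 - -1.63 = 3.16
Common difference d = 3.16.
First term a = -4.79.
Formula: S_i = -4.79 + 3.16*i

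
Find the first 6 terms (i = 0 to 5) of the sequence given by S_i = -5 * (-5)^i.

This is a geometric sequence.
i=0: S_0 = -5 * (-5)^0 = -5
i=1: S_1 = -5 * (-5)^1 = 25
i=2: S_2 = -5 * (-5)^2 = -125
i=3: S_3 = -5 * (-5)^3 = 625
i=4: S_4 = -5 * (-5)^4 = -3125
i=5: S_5 = -5 * (-5)^5 = 15625
The first 6 terms are: [-5, 25, -125, 625, -3125, 15625]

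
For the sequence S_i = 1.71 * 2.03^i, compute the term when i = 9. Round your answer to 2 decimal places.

S_9 = 1.71 * 2.03^9 ≈ 1.71 * 585.4157 ≈ 1001.06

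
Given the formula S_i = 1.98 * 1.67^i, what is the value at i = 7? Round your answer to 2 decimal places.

S_7 = 1.98 * 1.67^7 ≈ 1.98 * 36.2256 ≈ 71.73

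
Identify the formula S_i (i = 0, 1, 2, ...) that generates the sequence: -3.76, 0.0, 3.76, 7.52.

Check differences: 0.0 - -3.76 = 3.76
3.76 - 0.0 = 3.76
Common difference d = 3.76.
First term a = -3.76.
Formula: S_i = -3.76 + 3.76*i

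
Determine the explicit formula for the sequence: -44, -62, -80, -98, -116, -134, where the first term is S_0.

Check differences: -62 - -44 = -18
-80 - -62 = -18
Common difference d = -18.
First term a = -44.
Formula: S_i = -44 - 18*i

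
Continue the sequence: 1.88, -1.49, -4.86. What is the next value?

Differences: -1.49 - 1.88 = -3.37
This is an arithmetic sequence with common difference d = -3.37.
Next term = -4.86 + -3.37 = -8.23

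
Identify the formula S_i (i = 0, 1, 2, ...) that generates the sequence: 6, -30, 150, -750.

Check ratios: -30 / 6 = -5.0
Common ratio r = -5.
First term a = 6.
Formula: S_i = 6 * (-5)^i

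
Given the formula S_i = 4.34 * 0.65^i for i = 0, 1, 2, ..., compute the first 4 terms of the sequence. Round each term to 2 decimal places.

This is a geometric sequence.
i=0: S_0 = 4.34 * 0.65^0 = 4.34
i=1: S_1 = 4.34 * 0.65^1 ≈ 2.82
i=2: S_2 = 4.34 * 0.65^2 ≈ 1.83
i=3: S_3 = 4.34 * 0.65^3 ≈ 1.19
The first 4 terms are: [4.34, 2.82, 1.83, 1.19]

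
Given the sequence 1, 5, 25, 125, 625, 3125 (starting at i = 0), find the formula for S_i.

Check ratios: 5 / 1 = 5.0
Common ratio r = 5.
First term a = 1.
Formula: S_i = 1 * 5^i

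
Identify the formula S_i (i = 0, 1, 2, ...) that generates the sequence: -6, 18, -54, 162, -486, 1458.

Check ratios: 18 / -6 = -3.0
Common ratio r = -3.
First term a = -6.
Formula: S_i = -6 * (-3)^i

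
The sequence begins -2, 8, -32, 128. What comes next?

Ratios: 8 / -2 = -4.0
This is a geometric sequence with common ratio r = -4.
Next term = 128 * -4 = -512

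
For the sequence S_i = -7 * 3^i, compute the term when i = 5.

S_5 = -7 * 3^5 = -7 * 243 = -1701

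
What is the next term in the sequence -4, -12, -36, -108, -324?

Ratios: -12 / -4 = 3.0
This is a geometric sequence with common ratio r = 3.
Next term = -324 * 3 = -972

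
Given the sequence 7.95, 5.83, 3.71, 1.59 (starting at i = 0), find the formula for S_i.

Check differences: 5.83 - 7.95 = -2.12
3.71 - 5.83 = -2.12
Common difference d = -2.12.
First term a = 7.95.
Formula: S_i = 7.95 - 2.12*i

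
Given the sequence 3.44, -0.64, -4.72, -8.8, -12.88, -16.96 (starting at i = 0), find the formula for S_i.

Check differences: -0.64 - 3.44 = -4.08
-4.72 - -0.64 = -4.08
Common difference d = -4.08.
First term a = 3.44.
Formula: S_i = 3.44 - 4.08*i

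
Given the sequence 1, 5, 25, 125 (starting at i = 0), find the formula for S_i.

Check ratios: 5 / 1 = 5.0
Common ratio r = 5.
First term a = 1.
Formula: S_i = 1 * 5^i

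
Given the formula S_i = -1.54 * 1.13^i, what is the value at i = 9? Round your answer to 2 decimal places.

S_9 = -1.54 * 1.13^9 ≈ -1.54 * 3.004 ≈ -4.63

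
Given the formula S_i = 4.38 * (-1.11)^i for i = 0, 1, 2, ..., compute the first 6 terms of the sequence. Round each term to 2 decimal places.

This is a geometric sequence.
i=0: S_0 = 4.38 * (-1.11)^0 = 4.38
i=1: S_1 = 4.38 * (-1.11)^1 ≈ -4.86
i=2: S_2 = 4.38 * (-1.11)^2 ≈ 5.4
i=3: S_3 = 4.38 * (-1.11)^3 ≈ -5.99
i=4: S_4 = 4.38 * (-1.11)^4 ≈ 6.65
i=5: S_5 = 4.38 * (-1.11)^5 ≈ -7.38
The first 6 terms are: [4.38, -4.86, 5.4, -5.99, 6.65, -7.38]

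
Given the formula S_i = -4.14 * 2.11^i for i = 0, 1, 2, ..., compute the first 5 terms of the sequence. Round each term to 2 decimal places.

This is a geometric sequence.
i=0: S_0 = -4.14 * 2.11^0 = -4.14
i=1: S_1 = -4.14 * 2.11^1 ≈ -8.74
i=2: S_2 = -4.14 * 2.11^2 ≈ -18.43
i=3: S_3 = -4.14 * 2.11^3 ≈ -38.89
i=4: S_4 = -4.14 * 2.11^4 ≈ -82.06
The first 5 terms are: [-4.14, -8.74, -18.43, -38.89, -82.06]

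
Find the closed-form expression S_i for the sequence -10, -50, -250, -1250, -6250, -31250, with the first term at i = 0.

Check ratios: -50 / -10 = 5.0
Common ratio r = 5.
First term a = -10.
Formula: S_i = -10 * 5^i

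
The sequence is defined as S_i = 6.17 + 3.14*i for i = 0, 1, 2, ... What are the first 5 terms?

This is an arithmetic sequence.
i=0: S_0 = 6.17 + 3.14*0 = 6.17
i=1: S_1 = 6.17 + 3.14*1 = 9.31
i=2: S_2 = 6.17 + 3.14*2 = 12.45
i=3: S_3 = 6.17 + 3.14*3 = 15.59
i=4: S_4 = 6.17 + 3.14*4 = 18.73
The first 5 terms are: [6.17, 9.31, 12.45, 15.59, 18.73]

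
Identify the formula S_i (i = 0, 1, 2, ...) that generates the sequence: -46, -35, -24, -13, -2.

Check differences: -35 - -46 = 11
-24 - -35 = 11
Common difference d = 11.
First term a = -46.
Formula: S_i = -46 + 11*i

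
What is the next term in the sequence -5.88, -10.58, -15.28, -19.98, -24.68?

Differences: -10.58 - -5.88 = -4.7
This is an arithmetic sequence with common difference d = -4.7.
Next term = -24.68 + -4.7 = -29.38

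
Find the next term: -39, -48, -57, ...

Differences: -48 - -39 = -9
This is an arithmetic sequence with common difference d = -9.
Next term = -57 + -9 = -66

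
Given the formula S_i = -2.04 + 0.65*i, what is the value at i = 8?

S_8 = -2.04 + 0.65*8 = -2.04 + 5.2 = 3.16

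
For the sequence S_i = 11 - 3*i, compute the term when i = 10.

S_10 = 11 + -3*10 = 11 + -30 = -19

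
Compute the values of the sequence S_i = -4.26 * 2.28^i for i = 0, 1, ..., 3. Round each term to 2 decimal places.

This is a geometric sequence.
i=0: S_0 = -4.26 * 2.28^0 = -4.26
i=1: S_1 = -4.26 * 2.28^1 ≈ -9.71
i=2: S_2 = -4.26 * 2.28^2 ≈ -22.15
i=3: S_3 = -4.26 * 2.28^3 ≈ -50.49
The first 4 terms are: [-4.26, -9.71, -22.15, -50.49]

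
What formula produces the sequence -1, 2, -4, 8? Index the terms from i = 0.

Check ratios: 2 / -1 = -2.0
Common ratio r = -2.
First term a = -1.
Formula: S_i = -1 * (-2)^i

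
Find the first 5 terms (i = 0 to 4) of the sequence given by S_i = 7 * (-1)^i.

This is a geometric sequence.
i=0: S_0 = 7 * (-1)^0 = 7
i=1: S_1 = 7 * (-1)^1 = -7
i=2: S_2 = 7 * (-1)^2 = 7
i=3: S_3 = 7 * (-1)^3 = -7
i=4: S_4 = 7 * (-1)^4 = 7
The first 5 terms are: [7, -7, 7, -7, 7]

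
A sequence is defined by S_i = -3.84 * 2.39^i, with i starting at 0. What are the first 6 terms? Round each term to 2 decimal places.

This is a geometric sequence.
i=0: S_0 = -3.84 * 2.39^0 = -3.84
i=1: S_1 = -3.84 * 2.39^1 ≈ -9.18
i=2: S_2 = -3.84 * 2.39^2 ≈ -21.93
i=3: S_3 = -3.84 * 2.39^3 ≈ -52.42
i=4: S_4 = -3.84 * 2.39^4 ≈ -125.29
i=5: S_5 = -3.84 * 2.39^5 ≈ -299.45
The first 6 terms are: [-3.84, -9.18, -21.93, -52.42, -125.29, -299.45]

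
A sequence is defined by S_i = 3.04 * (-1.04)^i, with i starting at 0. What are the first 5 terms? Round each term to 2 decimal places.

This is a geometric sequence.
i=0: S_0 = 3.04 * (-1.04)^0 = 3.04
i=1: S_1 = 3.04 * (-1.04)^1 ≈ -3.16
i=2: S_2 = 3.04 * (-1.04)^2 ≈ 3.29
i=3: S_3 = 3.04 * (-1.04)^3 ≈ -3.42
i=4: S_4 = 3.04 * (-1.04)^4 ≈ 3.56
The first 5 terms are: [3.04, -3.16, 3.29, -3.42, 3.56]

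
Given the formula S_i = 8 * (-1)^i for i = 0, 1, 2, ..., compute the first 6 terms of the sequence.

This is a geometric sequence.
i=0: S_0 = 8 * (-1)^0 = 8
i=1: S_1 = 8 * (-1)^1 = -8
i=2: S_2 = 8 * (-1)^2 = 8
i=3: S_3 = 8 * (-1)^3 = -8
i=4: S_4 = 8 * (-1)^4 = 8
i=5: S_5 = 8 * (-1)^5 = -8
The first 6 terms are: [8, -8, 8, -8, 8, -8]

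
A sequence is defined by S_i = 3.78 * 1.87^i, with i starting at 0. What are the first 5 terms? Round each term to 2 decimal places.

This is a geometric sequence.
i=0: S_0 = 3.78 * 1.87^0 = 3.78
i=1: S_1 = 3.78 * 1.87^1 ≈ 7.07
i=2: S_2 = 3.78 * 1.87^2 ≈ 13.22
i=3: S_3 = 3.78 * 1.87^3 ≈ 24.72
i=4: S_4 = 3.78 * 1.87^4 ≈ 46.22
The first 5 terms are: [3.78, 7.07, 13.22, 24.72, 46.22]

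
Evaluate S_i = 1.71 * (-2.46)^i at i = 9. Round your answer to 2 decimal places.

S_9 = 1.71 * (-2.46)^9 ≈ 1.71 * -3299.2556 ≈ -5641.73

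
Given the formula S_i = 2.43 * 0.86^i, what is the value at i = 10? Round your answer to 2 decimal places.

S_10 = 2.43 * 0.86^10 ≈ 2.43 * 0.2213 ≈ 0.54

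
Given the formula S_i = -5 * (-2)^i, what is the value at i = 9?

S_9 = -5 * (-2)^9 = -5 * -512 = 2560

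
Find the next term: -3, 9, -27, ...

Ratios: 9 / -3 = -3.0
This is a geometric sequence with common ratio r = -3.
Next term = -27 * -3 = 81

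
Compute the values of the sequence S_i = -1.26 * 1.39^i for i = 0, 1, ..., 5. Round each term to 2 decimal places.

This is a geometric sequence.
i=0: S_0 = -1.26 * 1.39^0 = -1.26
i=1: S_1 = -1.26 * 1.39^1 ≈ -1.75
i=2: S_2 = -1.26 * 1.39^2 ≈ -2.43
i=3: S_3 = -1.26 * 1.39^3 ≈ -3.38
i=4: S_4 = -1.26 * 1.39^4 ≈ -4.7
i=5: S_5 = -1.26 * 1.39^5 ≈ -6.54
The first 6 terms are: [-1.26, -1.75, -2.43, -3.38, -4.7, -6.54]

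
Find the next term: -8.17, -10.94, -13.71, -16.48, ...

Differences: -10.94 - -8.17 = -2.77
This is an arithmetic sequence with common difference d = -2.77.
Next term = -16.48 + -2.77 = -19.25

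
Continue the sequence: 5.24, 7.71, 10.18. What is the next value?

Differences: 7.71 - 5.24 = 2.47
This is an arithmetic sequence with common difference d = 2.47.
Next term = 10.18 + 2.47 = 12.65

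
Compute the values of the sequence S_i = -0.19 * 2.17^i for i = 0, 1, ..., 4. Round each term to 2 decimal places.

This is a geometric sequence.
i=0: S_0 = -0.19 * 2.17^0 = -0.19
i=1: S_1 = -0.19 * 2.17^1 ≈ -0.41
i=2: S_2 = -0.19 * 2.17^2 ≈ -0.89
i=3: S_3 = -0.19 * 2.17^3 ≈ -1.94
i=4: S_4 = -0.19 * 2.17^4 ≈ -4.21
The first 5 terms are: [-0.19, -0.41, -0.89, -1.94, -4.21]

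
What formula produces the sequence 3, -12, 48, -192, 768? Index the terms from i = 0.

Check ratios: -12 / 3 = -4.0
Common ratio r = -4.
First term a = 3.
Formula: S_i = 3 * (-4)^i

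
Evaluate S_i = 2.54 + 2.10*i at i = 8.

S_8 = 2.54 + 2.1*8 = 2.54 + 16.8 = 19.34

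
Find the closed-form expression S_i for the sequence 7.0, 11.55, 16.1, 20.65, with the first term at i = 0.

Check differences: 11.55 - 7.0 = 4.55
16.1 - 11.55 = 4.55
Common difference d = 4.55.
First term a = 7.0.
Formula: S_i = 7.00 + 4.55*i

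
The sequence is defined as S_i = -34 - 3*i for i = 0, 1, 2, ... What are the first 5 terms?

This is an arithmetic sequence.
i=0: S_0 = -34 + -3*0 = -34
i=1: S_1 = -34 + -3*1 = -37
i=2: S_2 = -34 + -3*2 = -40
i=3: S_3 = -34 + -3*3 = -43
i=4: S_4 = -34 + -3*4 = -46
The first 5 terms are: [-34, -37, -40, -43, -46]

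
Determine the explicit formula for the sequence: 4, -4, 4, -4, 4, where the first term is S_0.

Check ratios: -4 / 4 = -1.0
Common ratio r = -1.
First term a = 4.
Formula: S_i = 4 * (-1)^i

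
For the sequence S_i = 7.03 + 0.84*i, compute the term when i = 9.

S_9 = 7.03 + 0.84*9 = 7.03 + 7.56 = 14.59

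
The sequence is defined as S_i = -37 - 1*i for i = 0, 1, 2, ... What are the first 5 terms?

This is an arithmetic sequence.
i=0: S_0 = -37 + -1*0 = -37
i=1: S_1 = -37 + -1*1 = -38
i=2: S_2 = -37 + -1*2 = -39
i=3: S_3 = -37 + -1*3 = -40
i=4: S_4 = -37 + -1*4 = -41
The first 5 terms are: [-37, -38, -39, -40, -41]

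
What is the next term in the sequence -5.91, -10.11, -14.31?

Differences: -10.11 - -5.91 = -4.2
This is an arithmetic sequence with common difference d = -4.2.
Next term = -14.31 + -4.2 = -18.51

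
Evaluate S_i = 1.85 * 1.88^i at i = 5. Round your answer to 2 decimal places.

S_5 = 1.85 * 1.88^5 ≈ 1.85 * 23.4849 ≈ 43.45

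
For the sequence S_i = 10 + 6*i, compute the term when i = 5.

S_5 = 10 + 6*5 = 10 + 30 = 40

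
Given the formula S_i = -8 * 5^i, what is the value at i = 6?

S_6 = -8 * 5^6 = -8 * 15625 = -125000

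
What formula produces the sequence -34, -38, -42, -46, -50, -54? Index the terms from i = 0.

Check differences: -38 - -34 = -4
-42 - -38 = -4
Common difference d = -4.
First term a = -34.
Formula: S_i = -34 - 4*i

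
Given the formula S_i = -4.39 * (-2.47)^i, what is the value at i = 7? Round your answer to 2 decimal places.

S_7 = -4.39 * (-2.47)^7 ≈ -4.39 * -560.8913 ≈ 2462.31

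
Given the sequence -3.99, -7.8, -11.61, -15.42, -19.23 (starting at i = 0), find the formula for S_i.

Check differences: -7.8 - -3.99 = -3.81
-11.61 - -7.8 = -3.81
Common difference d = -3.81.
First term a = -3.99.
Formula: S_i = -3.99 - 3.81*i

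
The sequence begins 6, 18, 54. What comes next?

Ratios: 18 / 6 = 3.0
This is a geometric sequence with common ratio r = 3.
Next term = 54 * 3 = 162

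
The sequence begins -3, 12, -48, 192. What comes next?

Ratios: 12 / -3 = -4.0
This is a geometric sequence with common ratio r = -4.
Next term = 192 * -4 = -768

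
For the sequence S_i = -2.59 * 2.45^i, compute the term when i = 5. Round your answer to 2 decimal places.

S_5 = -2.59 * 2.45^5 ≈ -2.59 * 88.2735 ≈ -228.63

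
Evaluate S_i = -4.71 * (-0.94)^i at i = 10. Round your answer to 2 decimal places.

S_10 = -4.71 * (-0.94)^10 ≈ -4.71 * 0.5386 ≈ -2.54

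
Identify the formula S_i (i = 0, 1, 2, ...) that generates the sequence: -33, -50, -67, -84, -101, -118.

Check differences: -50 - -33 = -17
-67 - -50 = -17
Common difference d = -17.
First term a = -33.
Formula: S_i = -33 - 17*i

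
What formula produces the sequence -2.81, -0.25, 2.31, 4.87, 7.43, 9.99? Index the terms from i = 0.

Check differences: -0.25 - -2.81 = 2.56
2.31 - -0.25 = 2.56
Common difference d = 2.56.
First term a = -2.81.
Formula: S_i = -2.81 + 2.56*i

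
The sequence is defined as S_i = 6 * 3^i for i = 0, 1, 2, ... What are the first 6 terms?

This is a geometric sequence.
i=0: S_0 = 6 * 3^0 = 6
i=1: S_1 = 6 * 3^1 = 18
i=2: S_2 = 6 * 3^2 = 54
i=3: S_3 = 6 * 3^3 = 162
i=4: S_4 = 6 * 3^4 = 486
i=5: S_5 = 6 * 3^5 = 1458
The first 6 terms are: [6, 18, 54, 162, 486, 1458]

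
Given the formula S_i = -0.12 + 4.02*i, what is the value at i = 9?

S_9 = -0.12 + 4.02*9 = -0.12 + 36.18 = 36.06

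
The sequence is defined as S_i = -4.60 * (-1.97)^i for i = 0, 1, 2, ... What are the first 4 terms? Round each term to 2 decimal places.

This is a geometric sequence.
i=0: S_0 = -4.6 * (-1.97)^0 = -4.6
i=1: S_1 = -4.6 * (-1.97)^1 ≈ 9.06
i=2: S_2 = -4.6 * (-1.97)^2 ≈ -17.85
i=3: S_3 = -4.6 * (-1.97)^3 ≈ 35.17
The first 4 terms are: [-4.6, 9.06, -17.85, 35.17]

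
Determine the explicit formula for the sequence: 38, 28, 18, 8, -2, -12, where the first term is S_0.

Check differences: 28 - 38 = -10
18 - 28 = -10
Common difference d = -10.
First term a = 38.
Formula: S_i = 38 - 10*i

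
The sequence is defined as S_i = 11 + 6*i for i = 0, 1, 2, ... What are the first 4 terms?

This is an arithmetic sequence.
i=0: S_0 = 11 + 6*0 = 11
i=1: S_1 = 11 + 6*1 = 17
i=2: S_2 = 11 + 6*2 = 23
i=3: S_3 = 11 + 6*3 = 29
The first 4 terms are: [11, 17, 23, 29]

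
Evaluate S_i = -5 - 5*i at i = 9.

S_9 = -5 + -5*9 = -5 + -45 = -50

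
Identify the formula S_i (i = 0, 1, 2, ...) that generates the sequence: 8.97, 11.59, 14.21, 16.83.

Check differences: 11.59 - 8.97 = 2.62
14.21 - 11.59 = 2.62
Common difference d = 2.62.
First term a = 8.97.
Formula: S_i = 8.97 + 2.62*i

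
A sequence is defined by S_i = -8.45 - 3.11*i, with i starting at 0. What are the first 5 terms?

This is an arithmetic sequence.
i=0: S_0 = -8.45 + -3.11*0 = -8.45
i=1: S_1 = -8.45 + -3.11*1 = -11.56
i=2: S_2 = -8.45 + -3.11*2 = -14.67
i=3: S_3 = -8.45 + -3.11*3 = -17.78
i=4: S_4 = -8.45 + -3.11*4 = -20.89
The first 5 terms are: [-8.45, -11.56, -14.67, -17.78, -20.89]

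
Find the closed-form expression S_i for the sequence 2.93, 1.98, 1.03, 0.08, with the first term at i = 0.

Check differences: 1.98 - 2.93 = -0.95
1.03 - 1.98 = -0.95
Common difference d = -0.95.
First term a = 2.93.
Formula: S_i = 2.93 - 0.95*i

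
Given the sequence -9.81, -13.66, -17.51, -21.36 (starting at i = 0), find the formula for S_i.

Check differences: -13.66 - -9.81 = -3.85
-17.51 - -13.66 = -3.85
Common difference d = -3.85.
First term a = -9.81.
Formula: S_i = -9.81 - 3.85*i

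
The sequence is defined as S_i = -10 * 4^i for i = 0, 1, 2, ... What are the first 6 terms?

This is a geometric sequence.
i=0: S_0 = -10 * 4^0 = -10
i=1: S_1 = -10 * 4^1 = -40
i=2: S_2 = -10 * 4^2 = -160
i=3: S_3 = -10 * 4^3 = -640
i=4: S_4 = -10 * 4^4 = -2560
i=5: S_5 = -10 * 4^5 = -10240
The first 6 terms are: [-10, -40, -160, -640, -2560, -10240]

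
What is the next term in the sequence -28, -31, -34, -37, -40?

Differences: -31 - -28 = -3
This is an arithmetic sequence with common difference d = -3.
Next term = -40 + -3 = -43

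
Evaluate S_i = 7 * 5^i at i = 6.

S_6 = 7 * 5^6 = 7 * 15625 = 109375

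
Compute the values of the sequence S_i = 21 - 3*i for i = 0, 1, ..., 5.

This is an arithmetic sequence.
i=0: S_0 = 21 + -3*0 = 21
i=1: S_1 = 21 + -3*1 = 18
i=2: S_2 = 21 + -3*2 = 15
i=3: S_3 = 21 + -3*3 = 12
i=4: S_4 = 21 + -3*4 = 9
i=5: S_5 = 21 + -3*5 = 6
The first 6 terms are: [21, 18, 15, 12, 9, 6]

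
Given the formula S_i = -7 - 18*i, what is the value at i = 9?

S_9 = -7 + -18*9 = -7 + -162 = -169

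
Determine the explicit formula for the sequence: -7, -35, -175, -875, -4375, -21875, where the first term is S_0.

Check ratios: -35 / -7 = 5.0
Common ratio r = 5.
First term a = -7.
Formula: S_i = -7 * 5^i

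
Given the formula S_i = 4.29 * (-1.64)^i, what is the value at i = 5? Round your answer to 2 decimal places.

S_5 = 4.29 * (-1.64)^5 ≈ 4.29 * -11.8637 ≈ -50.9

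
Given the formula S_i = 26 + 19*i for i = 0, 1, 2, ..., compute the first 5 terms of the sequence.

This is an arithmetic sequence.
i=0: S_0 = 26 + 19*0 = 26
i=1: S_1 = 26 + 19*1 = 45
i=2: S_2 = 26 + 19*2 = 64
i=3: S_3 = 26 + 19*3 = 83
i=4: S_4 = 26 + 19*4 = 102
The first 5 terms are: [26, 45, 64, 83, 102]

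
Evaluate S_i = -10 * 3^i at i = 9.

S_9 = -10 * 3^9 = -10 * 19683 = -196830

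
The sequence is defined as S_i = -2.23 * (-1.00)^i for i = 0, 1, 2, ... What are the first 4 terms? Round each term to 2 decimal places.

This is a geometric sequence.
i=0: S_0 = -2.23 * (-1.0)^0 = -2.23
i=1: S_1 = -2.23 * (-1.0)^1 = 2.23
i=2: S_2 = -2.23 * (-1.0)^2 = -2.23
i=3: S_3 = -2.23 * (-1.0)^3 = 2.23
The first 4 terms are: [-2.23, 2.23, -2.23, 2.23]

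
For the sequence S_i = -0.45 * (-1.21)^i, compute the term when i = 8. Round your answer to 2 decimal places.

S_8 = -0.45 * (-1.21)^8 ≈ -0.45 * 4.595 ≈ -2.07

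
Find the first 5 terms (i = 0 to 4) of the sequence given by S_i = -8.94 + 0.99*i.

This is an arithmetic sequence.
i=0: S_0 = -8.94 + 0.99*0 = -8.94
i=1: S_1 = -8.94 + 0.99*1 = -7.95
i=2: S_2 = -8.94 + 0.99*2 = -6.96
i=3: S_3 = -8.94 + 0.99*3 = -5.97
i=4: S_4 = -8.94 + 0.99*4 = -4.98
The first 5 terms are: [-8.94, -7.95, -6.96, -5.97, -4.98]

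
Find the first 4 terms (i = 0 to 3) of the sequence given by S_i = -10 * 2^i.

This is a geometric sequence.
i=0: S_0 = -10 * 2^0 = -10
i=1: S_1 = -10 * 2^1 = -20
i=2: S_2 = -10 * 2^2 = -40
i=3: S_3 = -10 * 2^3 = -80
The first 4 terms are: [-10, -20, -40, -80]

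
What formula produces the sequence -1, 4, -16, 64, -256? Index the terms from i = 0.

Check ratios: 4 / -1 = -4.0
Common ratio r = -4.
First term a = -1.
Formula: S_i = -1 * (-4)^i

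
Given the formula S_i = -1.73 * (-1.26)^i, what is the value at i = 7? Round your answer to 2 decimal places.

S_7 = -1.73 * (-1.26)^7 ≈ -1.73 * -5.0419 ≈ 8.72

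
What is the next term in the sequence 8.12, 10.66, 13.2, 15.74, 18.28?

Differences: 10.66 - 8.12 = 2.54
This is an arithmetic sequence with common difference d = 2.54.
Next term = 18.28 + 2.54 = 20.82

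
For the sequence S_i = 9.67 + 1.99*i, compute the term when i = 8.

S_8 = 9.67 + 1.99*8 = 9.67 + 15.92 = 25.59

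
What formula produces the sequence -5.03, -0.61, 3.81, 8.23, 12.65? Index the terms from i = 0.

Check differences: -0.61 - -5.03 = 4.42
3.81 - -0.61 = 4.42
Common difference d = 4.42.
First term a = -5.03.
Formula: S_i = -5.03 + 4.42*i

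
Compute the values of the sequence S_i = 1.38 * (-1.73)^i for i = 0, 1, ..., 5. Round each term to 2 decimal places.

This is a geometric sequence.
i=0: S_0 = 1.38 * (-1.73)^0 = 1.38
i=1: S_1 = 1.38 * (-1.73)^1 ≈ -2.39
i=2: S_2 = 1.38 * (-1.73)^2 ≈ 4.13
i=3: S_3 = 1.38 * (-1.73)^3 ≈ -7.15
i=4: S_4 = 1.38 * (-1.73)^4 ≈ 12.36
i=5: S_5 = 1.38 * (-1.73)^5 ≈ -21.39
The first 6 terms are: [1.38, -2.39, 4.13, -7.15, 12.36, -21.39]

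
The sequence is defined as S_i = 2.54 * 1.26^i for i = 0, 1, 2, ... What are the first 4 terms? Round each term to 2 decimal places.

This is a geometric sequence.
i=0: S_0 = 2.54 * 1.26^0 = 2.54
i=1: S_1 = 2.54 * 1.26^1 ≈ 3.2
i=2: S_2 = 2.54 * 1.26^2 ≈ 4.03
i=3: S_3 = 2.54 * 1.26^3 ≈ 5.08
The first 4 terms are: [2.54, 3.2, 4.03, 5.08]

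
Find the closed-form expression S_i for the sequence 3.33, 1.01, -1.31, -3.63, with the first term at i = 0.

Check differences: 1.01 - 3.33 = -2.32
-1.31 - 1.01 = -2.32
Common difference d = -2.32.
First term a = 3.33.
Formula: S_i = 3.33 - 2.32*i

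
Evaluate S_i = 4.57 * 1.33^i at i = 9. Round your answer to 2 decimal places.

S_9 = 4.57 * 1.33^9 ≈ 4.57 * 13.0216 ≈ 59.51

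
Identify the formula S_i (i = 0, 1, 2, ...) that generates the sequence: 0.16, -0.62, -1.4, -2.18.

Check differences: -0.62 - 0.16 = -0.78
-1.4 - -0.62 = -0.78
Common difference d = -0.78.
First term a = 0.16.
Formula: S_i = 0.16 - 0.78*i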